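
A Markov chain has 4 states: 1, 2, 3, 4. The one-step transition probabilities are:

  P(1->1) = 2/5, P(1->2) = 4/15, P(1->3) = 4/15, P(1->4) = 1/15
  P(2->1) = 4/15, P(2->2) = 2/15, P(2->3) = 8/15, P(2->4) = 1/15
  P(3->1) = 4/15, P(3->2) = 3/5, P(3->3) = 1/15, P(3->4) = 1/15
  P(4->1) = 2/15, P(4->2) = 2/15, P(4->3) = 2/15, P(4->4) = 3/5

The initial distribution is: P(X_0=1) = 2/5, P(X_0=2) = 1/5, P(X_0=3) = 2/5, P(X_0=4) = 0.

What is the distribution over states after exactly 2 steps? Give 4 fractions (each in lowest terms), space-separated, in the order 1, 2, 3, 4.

Answer: 338/1125 36/125 116/375 23/225

Derivation:
Propagating the distribution step by step (d_{t+1} = d_t * P):
d_0 = (1=2/5, 2=1/5, 3=2/5, 4=0)
  d_1[1] = 2/5*2/5 + 1/5*4/15 + 2/5*4/15 + 0*2/15 = 8/25
  d_1[2] = 2/5*4/15 + 1/5*2/15 + 2/5*3/5 + 0*2/15 = 28/75
  d_1[3] = 2/5*4/15 + 1/5*8/15 + 2/5*1/15 + 0*2/15 = 6/25
  d_1[4] = 2/5*1/15 + 1/5*1/15 + 2/5*1/15 + 0*3/5 = 1/15
d_1 = (1=8/25, 2=28/75, 3=6/25, 4=1/15)
  d_2[1] = 8/25*2/5 + 28/75*4/15 + 6/25*4/15 + 1/15*2/15 = 338/1125
  d_2[2] = 8/25*4/15 + 28/75*2/15 + 6/25*3/5 + 1/15*2/15 = 36/125
  d_2[3] = 8/25*4/15 + 28/75*8/15 + 6/25*1/15 + 1/15*2/15 = 116/375
  d_2[4] = 8/25*1/15 + 28/75*1/15 + 6/25*1/15 + 1/15*3/5 = 23/225
d_2 = (1=338/1125, 2=36/125, 3=116/375, 4=23/225)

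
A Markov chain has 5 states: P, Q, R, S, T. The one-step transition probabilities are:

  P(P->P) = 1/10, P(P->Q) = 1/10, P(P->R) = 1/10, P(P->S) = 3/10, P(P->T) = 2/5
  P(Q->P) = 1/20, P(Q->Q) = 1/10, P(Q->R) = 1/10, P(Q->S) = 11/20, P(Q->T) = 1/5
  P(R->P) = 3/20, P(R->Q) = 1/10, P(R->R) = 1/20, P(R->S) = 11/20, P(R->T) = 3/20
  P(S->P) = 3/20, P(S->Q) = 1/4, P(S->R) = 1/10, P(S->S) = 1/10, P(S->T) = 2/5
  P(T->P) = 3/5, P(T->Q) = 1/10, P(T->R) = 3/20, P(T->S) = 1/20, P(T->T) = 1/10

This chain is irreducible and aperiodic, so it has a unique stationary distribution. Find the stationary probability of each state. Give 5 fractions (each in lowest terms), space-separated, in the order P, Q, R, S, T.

Answer: 62167/255015 11632/85005 9172/85005 12526/51003 7534/28335

Derivation:
The stationary distribution satisfies pi = pi * P, i.e.:
  pi_P = 1/10*pi_P + 1/20*pi_Q + 3/20*pi_R + 3/20*pi_S + 3/5*pi_T
  pi_Q = 1/10*pi_P + 1/10*pi_Q + 1/10*pi_R + 1/4*pi_S + 1/10*pi_T
  pi_R = 1/10*pi_P + 1/10*pi_Q + 1/20*pi_R + 1/10*pi_S + 3/20*pi_T
  pi_S = 3/10*pi_P + 11/20*pi_Q + 11/20*pi_R + 1/10*pi_S + 1/20*pi_T
  pi_T = 2/5*pi_P + 1/5*pi_Q + 3/20*pi_R + 2/5*pi_S + 1/10*pi_T
with normalization: pi_P + pi_Q + pi_R + pi_S + pi_T = 1.

Using the first 4 balance equations plus normalization, the linear system A*pi = b is:
  [-9/10, 1/20, 3/20, 3/20, 3/5] . pi = 0
  [1/10, -9/10, 1/10, 1/4, 1/10] . pi = 0
  [1/10, 1/10, -19/20, 1/10, 3/20] . pi = 0
  [3/10, 11/20, 11/20, -9/10, 1/20] . pi = 0
  [1, 1, 1, 1, 1] . pi = 1

Solving yields:
  pi_P = 62167/255015
  pi_Q = 11632/85005
  pi_R = 9172/85005
  pi_S = 12526/51003
  pi_T = 7534/28335

Verification (pi * P):
  62167/255015*1/10 + 11632/85005*1/20 + 9172/85005*3/20 + 12526/51003*3/20 + 7534/28335*3/5 = 62167/255015 = pi_P  (ok)
  62167/255015*1/10 + 11632/85005*1/10 + 9172/85005*1/10 + 12526/51003*1/4 + 7534/28335*1/10 = 11632/85005 = pi_Q  (ok)
  62167/255015*1/10 + 11632/85005*1/10 + 9172/85005*1/20 + 12526/51003*1/10 + 7534/28335*3/20 = 9172/85005 = pi_R  (ok)
  62167/255015*3/10 + 11632/85005*11/20 + 9172/85005*11/20 + 12526/51003*1/10 + 7534/28335*1/20 = 12526/51003 = pi_S  (ok)
  62167/255015*2/5 + 11632/85005*1/5 + 9172/85005*3/20 + 12526/51003*2/5 + 7534/28335*1/10 = 7534/28335 = pi_T  (ok)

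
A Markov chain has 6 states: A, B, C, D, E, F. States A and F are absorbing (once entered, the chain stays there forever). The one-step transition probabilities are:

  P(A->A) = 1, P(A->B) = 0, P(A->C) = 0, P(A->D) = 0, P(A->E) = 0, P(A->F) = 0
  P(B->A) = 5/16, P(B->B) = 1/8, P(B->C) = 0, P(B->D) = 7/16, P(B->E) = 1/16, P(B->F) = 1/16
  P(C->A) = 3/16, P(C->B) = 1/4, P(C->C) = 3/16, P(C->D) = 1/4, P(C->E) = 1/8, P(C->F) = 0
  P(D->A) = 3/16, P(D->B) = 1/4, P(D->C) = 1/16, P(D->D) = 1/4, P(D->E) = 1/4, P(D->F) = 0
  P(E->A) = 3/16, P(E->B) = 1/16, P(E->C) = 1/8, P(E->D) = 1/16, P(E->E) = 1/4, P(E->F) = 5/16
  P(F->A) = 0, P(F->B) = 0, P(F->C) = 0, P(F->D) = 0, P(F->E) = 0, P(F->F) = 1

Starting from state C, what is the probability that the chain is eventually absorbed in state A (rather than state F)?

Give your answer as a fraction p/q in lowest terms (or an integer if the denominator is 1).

Let a_i = P(absorbed in A | start in state i).
Boundary conditions: a_A = 1, a_F = 0.
For each transient state i, a_i = sum_j P(i->j) * a_j:
  a_B = 5/16*a_A + 1/8*a_B + 0*a_C + 7/16*a_D + 1/16*a_E + 1/16*a_F
  a_C = 3/16*a_A + 1/4*a_B + 3/16*a_C + 1/4*a_D + 1/8*a_E + 0*a_F
  a_D = 3/16*a_A + 1/4*a_B + 1/16*a_C + 1/4*a_D + 1/4*a_E + 0*a_F
  a_E = 3/16*a_A + 1/16*a_B + 1/8*a_C + 1/16*a_D + 1/4*a_E + 5/16*a_F

Substituting a_A = 1 and a_F = 0, rearrange to (I - Q) a = r where r[i] = P(i -> A):
  [7/8, 0, -7/16, -1/16] . (a_B, a_C, a_D, a_E) = 5/16
  [-1/4, 13/16, -1/4, -1/8] . (a_B, a_C, a_D, a_E) = 3/16
  [-1/4, -1/16, 3/4, -1/4] . (a_B, a_C, a_D, a_E) = 3/16
  [-1/16, -1/8, -1/16, 3/4] . (a_B, a_C, a_D, a_E) = 3/16

Solving yields:
  a_B = 197/259
  a_C = 199/259
  a_D = 136/185
  a_E = 93/185

Starting state is C, so the absorption probability is a_C = 199/259.

Answer: 199/259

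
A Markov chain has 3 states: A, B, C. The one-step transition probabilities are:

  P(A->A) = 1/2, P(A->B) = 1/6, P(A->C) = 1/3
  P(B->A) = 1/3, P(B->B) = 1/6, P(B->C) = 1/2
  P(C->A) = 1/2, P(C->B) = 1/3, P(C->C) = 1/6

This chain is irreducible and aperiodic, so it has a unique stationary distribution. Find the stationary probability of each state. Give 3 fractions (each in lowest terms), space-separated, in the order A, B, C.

The stationary distribution satisfies pi = pi * P, i.e.:
  pi_A = 1/2*pi_A + 1/3*pi_B + 1/2*pi_C
  pi_B = 1/6*pi_A + 1/6*pi_B + 1/3*pi_C
  pi_C = 1/3*pi_A + 1/2*pi_B + 1/6*pi_C
with normalization: pi_A + pi_B + pi_C = 1.

Using the first 2 balance equations plus normalization, the linear system A*pi = b is:
  [-1/2, 1/3, 1/2] . pi = 0
  [1/6, -5/6, 1/3] . pi = 0
  [1, 1, 1] . pi = 1

Solving yields:
  pi_A = 19/41
  pi_B = 9/41
  pi_C = 13/41

Verification (pi * P):
  19/41*1/2 + 9/41*1/3 + 13/41*1/2 = 19/41 = pi_A  (ok)
  19/41*1/6 + 9/41*1/6 + 13/41*1/3 = 9/41 = pi_B  (ok)
  19/41*1/3 + 9/41*1/2 + 13/41*1/6 = 13/41 = pi_C  (ok)

Answer: 19/41 9/41 13/41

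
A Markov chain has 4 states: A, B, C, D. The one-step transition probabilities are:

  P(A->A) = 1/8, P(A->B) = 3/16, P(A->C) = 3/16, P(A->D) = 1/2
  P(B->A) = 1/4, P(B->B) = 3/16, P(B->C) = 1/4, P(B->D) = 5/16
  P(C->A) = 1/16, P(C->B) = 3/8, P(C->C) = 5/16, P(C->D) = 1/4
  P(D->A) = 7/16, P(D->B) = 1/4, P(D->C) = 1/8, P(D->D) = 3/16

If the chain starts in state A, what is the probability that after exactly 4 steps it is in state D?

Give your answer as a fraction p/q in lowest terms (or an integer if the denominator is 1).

Answer: 4939/16384

Derivation:
Computing P^4 by repeated multiplication:
P^1 =
  A: [1/8, 3/16, 3/16, 1/2]
  B: [1/4, 3/16, 1/4, 5/16]
  C: [1/16, 3/8, 5/16, 1/4]
  D: [7/16, 1/4, 1/8, 3/16]
P^2 =
  A: [75/256, 65/256, 49/256, 67/256]
  B: [59/256, 65/256, 27/128, 39/128]
  C: [59/256, 67/256, 15/64, 35/128]
  D: [53/256, 57/256, 53/256, 93/256]
P^3 =
  A: [29/128, 491/2048, 27/128, 661/2048]
  B: [489/2048, 63/256, 863/4096, 1247/4096]
  C: [117/512, 509/2048, 885/4096, 1257/4096]
  D: [519/2048, 255/1024, 419/2048, 75/256]
P^4 =
  A: [7951/32768, 8101/32768, 3419/16384, 4939/16384]
  B: [3895/16384, 4031/16384, 13775/65536, 20057/65536]
  C: [3907/16384, 2025/8192, 13819/65536, 19889/65536]
  D: [7697/32768, 8001/32768, 1723/8192, 5089/16384]

(P^4)[A -> D] = 4939/16384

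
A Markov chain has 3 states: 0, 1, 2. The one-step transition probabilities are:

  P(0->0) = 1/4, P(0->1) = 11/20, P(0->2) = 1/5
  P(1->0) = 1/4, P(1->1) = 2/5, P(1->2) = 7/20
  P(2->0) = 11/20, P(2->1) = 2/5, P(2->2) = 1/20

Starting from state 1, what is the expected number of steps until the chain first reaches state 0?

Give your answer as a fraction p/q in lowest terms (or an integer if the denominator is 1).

Let h_i = expected steps to first reach 0 from state i.
Boundary: h_0 = 0.
First-step equations for the other states:
  h_1 = 1 + 1/4*h_0 + 2/5*h_1 + 7/20*h_2
  h_2 = 1 + 11/20*h_0 + 2/5*h_1 + 1/20*h_2

Substituting h_0 = 0 and rearranging gives the linear system (I - Q) h = 1:
  [3/5, -7/20] . (h_1, h_2) = 1
  [-2/5, 19/20] . (h_1, h_2) = 1

Solving yields:
  h_1 = 130/43
  h_2 = 100/43

Starting state is 1, so the expected hitting time is h_1 = 130/43.

Answer: 130/43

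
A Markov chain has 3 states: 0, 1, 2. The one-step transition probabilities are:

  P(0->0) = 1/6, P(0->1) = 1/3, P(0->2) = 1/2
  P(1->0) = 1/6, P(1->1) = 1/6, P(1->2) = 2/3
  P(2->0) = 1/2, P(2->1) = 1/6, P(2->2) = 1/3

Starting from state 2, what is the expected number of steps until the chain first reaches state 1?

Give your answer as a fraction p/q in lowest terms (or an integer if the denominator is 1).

Answer: 48/11

Derivation:
Let h_i = expected steps to first reach 1 from state i.
Boundary: h_1 = 0.
First-step equations for the other states:
  h_0 = 1 + 1/6*h_0 + 1/3*h_1 + 1/2*h_2
  h_2 = 1 + 1/2*h_0 + 1/6*h_1 + 1/3*h_2

Substituting h_1 = 0 and rearranging gives the linear system (I - Q) h = 1:
  [5/6, -1/2] . (h_0, h_2) = 1
  [-1/2, 2/3] . (h_0, h_2) = 1

Solving yields:
  h_0 = 42/11
  h_2 = 48/11

Starting state is 2, so the expected hitting time is h_2 = 48/11.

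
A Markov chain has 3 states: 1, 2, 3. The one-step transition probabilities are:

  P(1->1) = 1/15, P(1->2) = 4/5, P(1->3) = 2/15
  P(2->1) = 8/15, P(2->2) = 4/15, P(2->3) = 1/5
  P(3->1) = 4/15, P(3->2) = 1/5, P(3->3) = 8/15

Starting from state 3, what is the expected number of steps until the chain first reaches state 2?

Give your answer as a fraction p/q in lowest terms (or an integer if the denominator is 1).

Let h_i = expected steps to first reach 2 from state i.
Boundary: h_2 = 0.
First-step equations for the other states:
  h_1 = 1 + 1/15*h_1 + 4/5*h_2 + 2/15*h_3
  h_3 = 1 + 4/15*h_1 + 1/5*h_2 + 8/15*h_3

Substituting h_2 = 0 and rearranging gives the linear system (I - Q) h = 1:
  [14/15, -2/15] . (h_1, h_3) = 1
  [-4/15, 7/15] . (h_1, h_3) = 1

Solving yields:
  h_1 = 3/2
  h_3 = 3

Starting state is 3, so the expected hitting time is h_3 = 3.

Answer: 3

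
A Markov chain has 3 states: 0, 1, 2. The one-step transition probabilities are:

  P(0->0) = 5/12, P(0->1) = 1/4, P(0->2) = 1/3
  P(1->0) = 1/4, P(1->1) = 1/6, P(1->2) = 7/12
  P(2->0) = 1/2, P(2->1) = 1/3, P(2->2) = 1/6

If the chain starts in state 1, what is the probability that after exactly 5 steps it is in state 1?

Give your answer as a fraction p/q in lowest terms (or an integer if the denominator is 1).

Answer: 63803/248832

Derivation:
Computing P^5 by repeated multiplication:
P^1 =
  0: [5/12, 1/4, 1/3]
  1: [1/4, 1/6, 7/12]
  2: [1/2, 1/3, 1/6]
P^2 =
  0: [29/72, 37/144, 49/144]
  1: [7/16, 41/144, 5/18]
  2: [3/8, 17/72, 7/18]
P^3 =
  0: [695/1728, 37/144, 589/1728]
  1: [113/288, 431/1728, 619/1728]
  2: [59/144, 227/864, 283/864]
P^4 =
  0: [8341/20736, 5329/20736, 3533/10368]
  1: [311/768, 1343/5184, 6967/20736]
  2: [461/1152, 331/1296, 3571/10368]
P^5 =
  0: [12511/31104, 7105/27648, 84799/248832]
  1: [33301/82944, 63803/248832, 42563/124416]
  2: [16705/41472, 32027/124416, 21137/62208]

(P^5)[1 -> 1] = 63803/248832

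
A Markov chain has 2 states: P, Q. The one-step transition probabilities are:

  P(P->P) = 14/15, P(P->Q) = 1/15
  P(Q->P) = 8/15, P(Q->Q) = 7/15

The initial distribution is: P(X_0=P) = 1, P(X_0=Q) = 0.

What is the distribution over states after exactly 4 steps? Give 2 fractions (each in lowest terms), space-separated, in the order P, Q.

Answer: 1672/1875 203/1875

Derivation:
Propagating the distribution step by step (d_{t+1} = d_t * P):
d_0 = (P=1, Q=0)
  d_1[P] = 1*14/15 + 0*8/15 = 14/15
  d_1[Q] = 1*1/15 + 0*7/15 = 1/15
d_1 = (P=14/15, Q=1/15)
  d_2[P] = 14/15*14/15 + 1/15*8/15 = 68/75
  d_2[Q] = 14/15*1/15 + 1/15*7/15 = 7/75
d_2 = (P=68/75, Q=7/75)
  d_3[P] = 68/75*14/15 + 7/75*8/15 = 112/125
  d_3[Q] = 68/75*1/15 + 7/75*7/15 = 13/125
d_3 = (P=112/125, Q=13/125)
  d_4[P] = 112/125*14/15 + 13/125*8/15 = 1672/1875
  d_4[Q] = 112/125*1/15 + 13/125*7/15 = 203/1875
d_4 = (P=1672/1875, Q=203/1875)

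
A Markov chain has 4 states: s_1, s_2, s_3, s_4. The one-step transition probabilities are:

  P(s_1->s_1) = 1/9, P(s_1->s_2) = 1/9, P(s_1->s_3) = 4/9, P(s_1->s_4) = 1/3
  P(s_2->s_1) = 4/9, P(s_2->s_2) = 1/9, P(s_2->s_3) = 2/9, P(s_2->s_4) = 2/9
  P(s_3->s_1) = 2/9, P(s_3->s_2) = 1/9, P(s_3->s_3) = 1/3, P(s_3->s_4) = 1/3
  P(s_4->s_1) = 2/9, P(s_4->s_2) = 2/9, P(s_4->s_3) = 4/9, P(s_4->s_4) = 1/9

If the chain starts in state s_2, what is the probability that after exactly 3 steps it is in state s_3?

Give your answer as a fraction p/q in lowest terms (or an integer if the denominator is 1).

Computing P^3 by repeated multiplication:
P^1 =
  s_1: [1/9, 1/9, 4/9, 1/3]
  s_2: [4/9, 1/9, 2/9, 2/9]
  s_3: [2/9, 1/9, 1/3, 1/3]
  s_4: [2/9, 2/9, 4/9, 1/9]
P^2 =
  s_1: [19/81, 4/27, 10/27, 20/81]
  s_2: [16/81, 11/81, 32/81, 22/81]
  s_3: [2/9, 4/27, 31/81, 20/81]
  s_4: [20/81, 10/81, 28/81, 23/81]
P^3 =
  s_1: [167/729, 101/729, 10/27, 191/729]
  s_2: [56/243, 103/729, 10/27, 188/729]
  s_3: [56/243, 101/729, 269/729, 191/729]
  s_4: [2/9, 104/729, 92/243, 187/729]

(P^3)[s_2 -> s_3] = 10/27

Answer: 10/27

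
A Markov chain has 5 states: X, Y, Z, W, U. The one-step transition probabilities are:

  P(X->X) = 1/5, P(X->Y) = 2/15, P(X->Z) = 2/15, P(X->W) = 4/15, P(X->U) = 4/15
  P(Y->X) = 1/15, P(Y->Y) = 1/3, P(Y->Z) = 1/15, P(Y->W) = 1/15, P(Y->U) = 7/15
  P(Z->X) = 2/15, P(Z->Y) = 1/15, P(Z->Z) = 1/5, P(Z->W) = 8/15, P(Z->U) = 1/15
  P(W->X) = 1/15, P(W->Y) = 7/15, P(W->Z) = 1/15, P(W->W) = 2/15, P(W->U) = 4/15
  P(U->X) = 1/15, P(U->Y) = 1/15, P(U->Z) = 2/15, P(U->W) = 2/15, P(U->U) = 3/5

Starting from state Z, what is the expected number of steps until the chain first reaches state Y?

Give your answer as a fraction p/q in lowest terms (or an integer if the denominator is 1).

Let h_i = expected steps to first reach Y from state i.
Boundary: h_Y = 0.
First-step equations for the other states:
  h_X = 1 + 1/5*h_X + 2/15*h_Y + 2/15*h_Z + 4/15*h_W + 4/15*h_U
  h_Z = 1 + 2/15*h_X + 1/15*h_Y + 1/5*h_Z + 8/15*h_W + 1/15*h_U
  h_W = 1 + 1/15*h_X + 7/15*h_Y + 1/15*h_Z + 2/15*h_W + 4/15*h_U
  h_U = 1 + 1/15*h_X + 1/15*h_Y + 2/15*h_Z + 2/15*h_W + 3/5*h_U

Substituting h_Y = 0 and rearranging gives the linear system (I - Q) h = 1:
  [4/5, -2/15, -4/15, -4/15] . (h_X, h_Z, h_W, h_U) = 1
  [-2/15, 4/5, -8/15, -1/15] . (h_X, h_Z, h_W, h_U) = 1
  [-1/15, -1/15, 13/15, -4/15] . (h_X, h_Z, h_W, h_U) = 1
  [-1/15, -2/15, -2/15, 2/5] . (h_X, h_Z, h_W, h_U) = 1

Solving yields:
  h_X = 6065/1061
  h_Z = 11575/2122
  h_W = 8595/2122
  h_U = 7025/1061

Starting state is Z, so the expected hitting time is h_Z = 11575/2122.

Answer: 11575/2122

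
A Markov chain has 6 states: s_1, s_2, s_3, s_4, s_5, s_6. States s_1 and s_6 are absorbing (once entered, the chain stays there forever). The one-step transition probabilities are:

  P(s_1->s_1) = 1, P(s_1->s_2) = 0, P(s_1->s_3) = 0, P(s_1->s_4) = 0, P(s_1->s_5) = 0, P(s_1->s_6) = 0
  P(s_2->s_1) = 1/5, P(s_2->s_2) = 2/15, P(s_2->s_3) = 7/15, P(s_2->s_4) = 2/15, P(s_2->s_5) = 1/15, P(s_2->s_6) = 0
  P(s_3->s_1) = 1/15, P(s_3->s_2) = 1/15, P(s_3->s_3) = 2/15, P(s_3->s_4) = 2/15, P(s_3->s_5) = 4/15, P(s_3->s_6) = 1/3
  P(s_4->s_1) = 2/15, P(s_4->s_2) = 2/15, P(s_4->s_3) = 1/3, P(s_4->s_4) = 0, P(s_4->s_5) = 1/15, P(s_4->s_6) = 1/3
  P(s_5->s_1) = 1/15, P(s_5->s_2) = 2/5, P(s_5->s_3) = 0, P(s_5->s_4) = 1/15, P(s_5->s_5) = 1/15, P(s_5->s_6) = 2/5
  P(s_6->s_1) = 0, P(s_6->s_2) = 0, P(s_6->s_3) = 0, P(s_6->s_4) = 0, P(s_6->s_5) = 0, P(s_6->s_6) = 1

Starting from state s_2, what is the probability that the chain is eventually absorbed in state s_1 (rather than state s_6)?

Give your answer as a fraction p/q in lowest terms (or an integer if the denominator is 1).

Answer: 11166/26321

Derivation:
Let a_i = P(absorbed in s_1 | start in state i).
Boundary conditions: a_s_1 = 1, a_s_6 = 0.
For each transient state i, a_i = sum_j P(i->j) * a_j:
  a_s_2 = 1/5*a_s_1 + 2/15*a_s_2 + 7/15*a_s_3 + 2/15*a_s_4 + 1/15*a_s_5 + 0*a_s_6
  a_s_3 = 1/15*a_s_1 + 1/15*a_s_2 + 2/15*a_s_3 + 2/15*a_s_4 + 4/15*a_s_5 + 1/3*a_s_6
  a_s_4 = 2/15*a_s_1 + 2/15*a_s_2 + 1/3*a_s_3 + 0*a_s_4 + 1/15*a_s_5 + 1/3*a_s_6
  a_s_5 = 1/15*a_s_1 + 2/5*a_s_2 + 0*a_s_3 + 1/15*a_s_4 + 1/15*a_s_5 + 2/5*a_s_6

Substituting a_s_1 = 1 and a_s_6 = 0, rearrange to (I - Q) a = r where r[i] = P(i -> s_1):
  [13/15, -7/15, -2/15, -1/15] . (a_s_2, a_s_3, a_s_4, a_s_5) = 1/5
  [-1/15, 13/15, -2/15, -4/15] . (a_s_2, a_s_3, a_s_4, a_s_5) = 1/15
  [-2/15, -1/3, 1, -1/15] . (a_s_2, a_s_3, a_s_4, a_s_5) = 2/15
  [-2/5, 0, -1/15, 14/15] . (a_s_2, a_s_3, a_s_4, a_s_5) = 1/15

Solving yields:
  a_s_2 = 11166/26321
  a_s_3 = 6265/26321
  a_s_4 = 7567/26321
  a_s_5 = 7206/26321

Starting state is s_2, so the absorption probability is a_s_2 = 11166/26321.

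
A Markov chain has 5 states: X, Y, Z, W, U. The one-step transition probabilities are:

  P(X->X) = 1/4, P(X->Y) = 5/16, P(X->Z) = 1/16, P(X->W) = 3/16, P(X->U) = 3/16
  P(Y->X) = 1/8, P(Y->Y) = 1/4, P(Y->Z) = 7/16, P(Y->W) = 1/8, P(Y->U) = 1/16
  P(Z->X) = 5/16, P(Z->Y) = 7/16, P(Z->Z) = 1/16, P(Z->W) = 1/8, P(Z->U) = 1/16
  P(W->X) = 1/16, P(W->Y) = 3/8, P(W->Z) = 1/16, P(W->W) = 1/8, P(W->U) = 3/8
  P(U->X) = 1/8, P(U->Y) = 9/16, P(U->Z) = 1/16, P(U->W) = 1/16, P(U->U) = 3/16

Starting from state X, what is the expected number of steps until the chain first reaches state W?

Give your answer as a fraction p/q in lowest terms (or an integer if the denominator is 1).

Let h_i = expected steps to first reach W from state i.
Boundary: h_W = 0.
First-step equations for the other states:
  h_X = 1 + 1/4*h_X + 5/16*h_Y + 1/16*h_Z + 3/16*h_W + 3/16*h_U
  h_Y = 1 + 1/8*h_X + 1/4*h_Y + 7/16*h_Z + 1/8*h_W + 1/16*h_U
  h_Z = 1 + 5/16*h_X + 7/16*h_Y + 1/16*h_Z + 1/8*h_W + 1/16*h_U
  h_U = 1 + 1/8*h_X + 9/16*h_Y + 1/16*h_Z + 1/16*h_W + 3/16*h_U

Substituting h_W = 0 and rearranging gives the linear system (I - Q) h = 1:
  [3/4, -5/16, -1/16, -3/16] . (h_X, h_Y, h_Z, h_U) = 1
  [-1/8, 3/4, -7/16, -1/16] . (h_X, h_Y, h_Z, h_U) = 1
  [-5/16, -7/16, 15/16, -1/16] . (h_X, h_Y, h_Z, h_U) = 1
  [-1/8, -9/16, -1/16, 13/16] . (h_X, h_Y, h_Z, h_U) = 1

Solving yields:
  h_X = 17344/2409
  h_Y = 18400/2409
  h_Z = 18256/2409
  h_U = 6592/803

Starting state is X, so the expected hitting time is h_X = 17344/2409.

Answer: 17344/2409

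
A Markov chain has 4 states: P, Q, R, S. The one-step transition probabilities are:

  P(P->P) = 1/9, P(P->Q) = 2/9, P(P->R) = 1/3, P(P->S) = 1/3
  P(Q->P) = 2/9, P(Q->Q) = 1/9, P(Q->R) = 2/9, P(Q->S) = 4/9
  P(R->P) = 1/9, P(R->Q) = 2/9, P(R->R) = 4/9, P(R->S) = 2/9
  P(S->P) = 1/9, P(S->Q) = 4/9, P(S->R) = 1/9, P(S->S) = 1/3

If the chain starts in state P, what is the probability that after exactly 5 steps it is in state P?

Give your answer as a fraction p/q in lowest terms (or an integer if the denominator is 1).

Computing P^5 by repeated multiplication:
P^1 =
  P: [1/9, 2/9, 1/3, 1/3]
  Q: [2/9, 1/9, 2/9, 4/9]
  R: [1/9, 2/9, 4/9, 2/9]
  S: [1/9, 4/9, 1/9, 1/3]
P^2 =
  P: [11/81, 22/81, 22/81, 26/81]
  Q: [10/81, 25/81, 20/81, 26/81]
  R: [11/81, 20/81, 25/81, 25/81]
  S: [13/81, 20/81, 2/9, 10/27]
P^3 =
  P: [103/729, 64/243, 191/729, 1/3]
  Q: [106/729, 7/27, 62/243, 248/729]
  R: [101/729, 64/243, 22/81, 238/729]
  S: [101/729, 202/729, 181/729, 245/729]
P^4 =
  P: [307/2187, 584/2187, 1700/6561, 2188/6561]
  Q: [34/243, 1765/6561, 1688/6561, 730/2187]
  R: [307/2187, 1742/6561, 1717/6561, 727/2187]
  S: [931/6561, 194/729, 1676/6561, 736/2187]
P^5 =
  P: [2771/19683, 15746/59049, 565/2187, 19735/59049]
  Q: [8326/59049, 15737/59049, 15226/59049, 19760/59049]
  R: [8303/59049, 15742/59049, 15296/59049, 19708/59049]
  S: [923/6561, 5264/19683, 15197/59049, 19753/59049]

(P^5)[P -> P] = 2771/19683

Answer: 2771/19683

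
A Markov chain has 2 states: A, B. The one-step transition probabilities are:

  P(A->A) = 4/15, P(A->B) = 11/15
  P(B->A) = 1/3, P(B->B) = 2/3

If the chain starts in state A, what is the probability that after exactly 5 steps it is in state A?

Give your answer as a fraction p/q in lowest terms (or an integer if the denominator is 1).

Computing P^5 by repeated multiplication:
P^1 =
  A: [4/15, 11/15]
  B: [1/3, 2/3]
P^2 =
  A: [71/225, 154/225]
  B: [14/45, 31/45]
P^3 =
  A: [1054/3375, 2321/3375]
  B: [211/675, 464/675]
P^4 =
  A: [15821/50625, 34804/50625]
  B: [3164/10125, 6961/10125]
P^5 =
  A: [237304/759375, 522071/759375]
  B: [47461/151875, 104414/151875]

(P^5)[A -> A] = 237304/759375

Answer: 237304/759375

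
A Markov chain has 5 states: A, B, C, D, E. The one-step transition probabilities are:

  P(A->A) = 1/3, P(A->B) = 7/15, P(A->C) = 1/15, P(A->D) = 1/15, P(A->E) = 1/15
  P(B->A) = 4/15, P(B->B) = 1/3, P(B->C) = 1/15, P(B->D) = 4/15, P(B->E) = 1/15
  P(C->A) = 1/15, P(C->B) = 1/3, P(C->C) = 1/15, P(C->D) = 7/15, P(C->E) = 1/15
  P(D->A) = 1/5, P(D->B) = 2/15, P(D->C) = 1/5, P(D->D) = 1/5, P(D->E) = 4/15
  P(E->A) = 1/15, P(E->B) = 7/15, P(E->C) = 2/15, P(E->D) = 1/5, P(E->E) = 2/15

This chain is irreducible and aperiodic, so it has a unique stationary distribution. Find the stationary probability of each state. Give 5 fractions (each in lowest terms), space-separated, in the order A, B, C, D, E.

Answer: 1669/7509 7540/22527 2342/22527 1655/7509 297/2503

Derivation:
The stationary distribution satisfies pi = pi * P, i.e.:
  pi_A = 1/3*pi_A + 4/15*pi_B + 1/15*pi_C + 1/5*pi_D + 1/15*pi_E
  pi_B = 7/15*pi_A + 1/3*pi_B + 1/3*pi_C + 2/15*pi_D + 7/15*pi_E
  pi_C = 1/15*pi_A + 1/15*pi_B + 1/15*pi_C + 1/5*pi_D + 2/15*pi_E
  pi_D = 1/15*pi_A + 4/15*pi_B + 7/15*pi_C + 1/5*pi_D + 1/5*pi_E
  pi_E = 1/15*pi_A + 1/15*pi_B + 1/15*pi_C + 4/15*pi_D + 2/15*pi_E
with normalization: pi_A + pi_B + pi_C + pi_D + pi_E = 1.

Using the first 4 balance equations plus normalization, the linear system A*pi = b is:
  [-2/3, 4/15, 1/15, 1/5, 1/15] . pi = 0
  [7/15, -2/3, 1/3, 2/15, 7/15] . pi = 0
  [1/15, 1/15, -14/15, 1/5, 2/15] . pi = 0
  [1/15, 4/15, 7/15, -4/5, 1/5] . pi = 0
  [1, 1, 1, 1, 1] . pi = 1

Solving yields:
  pi_A = 1669/7509
  pi_B = 7540/22527
  pi_C = 2342/22527
  pi_D = 1655/7509
  pi_E = 297/2503

Verification (pi * P):
  1669/7509*1/3 + 7540/22527*4/15 + 2342/22527*1/15 + 1655/7509*1/5 + 297/2503*1/15 = 1669/7509 = pi_A  (ok)
  1669/7509*7/15 + 7540/22527*1/3 + 2342/22527*1/3 + 1655/7509*2/15 + 297/2503*7/15 = 7540/22527 = pi_B  (ok)
  1669/7509*1/15 + 7540/22527*1/15 + 2342/22527*1/15 + 1655/7509*1/5 + 297/2503*2/15 = 2342/22527 = pi_C  (ok)
  1669/7509*1/15 + 7540/22527*4/15 + 2342/22527*7/15 + 1655/7509*1/5 + 297/2503*1/5 = 1655/7509 = pi_D  (ok)
  1669/7509*1/15 + 7540/22527*1/15 + 2342/22527*1/15 + 1655/7509*4/15 + 297/2503*2/15 = 297/2503 = pi_E  (ok)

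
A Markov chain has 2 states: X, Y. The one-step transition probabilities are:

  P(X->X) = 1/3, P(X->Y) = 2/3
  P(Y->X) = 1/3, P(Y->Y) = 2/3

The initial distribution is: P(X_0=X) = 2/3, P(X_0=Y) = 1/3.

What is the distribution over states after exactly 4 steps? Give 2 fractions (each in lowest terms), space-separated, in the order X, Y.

Answer: 1/3 2/3

Derivation:
Propagating the distribution step by step (d_{t+1} = d_t * P):
d_0 = (X=2/3, Y=1/3)
  d_1[X] = 2/3*1/3 + 1/3*1/3 = 1/3
  d_1[Y] = 2/3*2/3 + 1/3*2/3 = 2/3
d_1 = (X=1/3, Y=2/3)
  d_2[X] = 1/3*1/3 + 2/3*1/3 = 1/3
  d_2[Y] = 1/3*2/3 + 2/3*2/3 = 2/3
d_2 = (X=1/3, Y=2/3)
  d_3[X] = 1/3*1/3 + 2/3*1/3 = 1/3
  d_3[Y] = 1/3*2/3 + 2/3*2/3 = 2/3
d_3 = (X=1/3, Y=2/3)
  d_4[X] = 1/3*1/3 + 2/3*1/3 = 1/3
  d_4[Y] = 1/3*2/3 + 2/3*2/3 = 2/3
d_4 = (X=1/3, Y=2/3)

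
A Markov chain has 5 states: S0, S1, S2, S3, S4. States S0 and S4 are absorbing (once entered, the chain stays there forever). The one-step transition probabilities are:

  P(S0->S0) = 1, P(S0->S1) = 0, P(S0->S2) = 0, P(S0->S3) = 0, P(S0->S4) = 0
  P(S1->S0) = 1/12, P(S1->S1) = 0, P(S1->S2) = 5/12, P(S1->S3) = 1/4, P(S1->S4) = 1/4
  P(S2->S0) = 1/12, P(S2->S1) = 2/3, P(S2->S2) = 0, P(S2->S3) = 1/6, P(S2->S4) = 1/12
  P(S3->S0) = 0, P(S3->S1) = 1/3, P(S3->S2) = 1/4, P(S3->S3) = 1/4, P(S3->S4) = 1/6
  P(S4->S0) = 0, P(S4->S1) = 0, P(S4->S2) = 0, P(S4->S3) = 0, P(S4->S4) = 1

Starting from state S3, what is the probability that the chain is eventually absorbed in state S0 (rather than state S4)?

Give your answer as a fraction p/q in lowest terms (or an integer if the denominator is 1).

Answer: 4/19

Derivation:
Let a_i = P(absorbed in S0 | start in state i).
Boundary conditions: a_S0 = 1, a_S4 = 0.
For each transient state i, a_i = sum_j P(i->j) * a_j:
  a_S1 = 1/12*a_S0 + 0*a_S1 + 5/12*a_S2 + 1/4*a_S3 + 1/4*a_S4
  a_S2 = 1/12*a_S0 + 2/3*a_S1 + 0*a_S2 + 1/6*a_S3 + 1/12*a_S4
  a_S3 = 0*a_S0 + 1/3*a_S1 + 1/4*a_S2 + 1/4*a_S3 + 1/6*a_S4

Substituting a_S0 = 1 and a_S4 = 0, rearrange to (I - Q) a = r where r[i] = P(i -> S0):
  [1, -5/12, -1/4] . (a_S1, a_S2, a_S3) = 1/12
  [-2/3, 1, -1/6] . (a_S1, a_S2, a_S3) = 1/12
  [-1/3, -1/4, 3/4] . (a_S1, a_S2, a_S3) = 0

Solving yields:
  a_S1 = 39/152
  a_S2 = 11/38
  a_S3 = 4/19

Starting state is S3, so the absorption probability is a_S3 = 4/19.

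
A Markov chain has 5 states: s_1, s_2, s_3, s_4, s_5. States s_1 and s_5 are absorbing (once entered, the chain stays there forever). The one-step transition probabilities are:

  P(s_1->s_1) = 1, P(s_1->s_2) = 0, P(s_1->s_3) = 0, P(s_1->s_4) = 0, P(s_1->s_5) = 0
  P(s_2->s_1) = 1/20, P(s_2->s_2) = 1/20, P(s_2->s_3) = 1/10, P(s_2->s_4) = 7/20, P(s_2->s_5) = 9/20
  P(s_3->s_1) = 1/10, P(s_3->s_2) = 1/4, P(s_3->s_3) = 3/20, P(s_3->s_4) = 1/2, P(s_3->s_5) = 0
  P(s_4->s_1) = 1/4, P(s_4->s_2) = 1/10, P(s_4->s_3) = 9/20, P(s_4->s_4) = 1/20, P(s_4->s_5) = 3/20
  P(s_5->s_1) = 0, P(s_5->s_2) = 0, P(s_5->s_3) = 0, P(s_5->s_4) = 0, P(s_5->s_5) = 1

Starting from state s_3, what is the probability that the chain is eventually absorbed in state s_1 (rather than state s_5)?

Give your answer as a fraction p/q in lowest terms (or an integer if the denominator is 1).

Let a_i = P(absorbed in s_1 | start in state i).
Boundary conditions: a_s_1 = 1, a_s_5 = 0.
For each transient state i, a_i = sum_j P(i->j) * a_j:
  a_s_2 = 1/20*a_s_1 + 1/20*a_s_2 + 1/10*a_s_3 + 7/20*a_s_4 + 9/20*a_s_5
  a_s_3 = 1/10*a_s_1 + 1/4*a_s_2 + 3/20*a_s_3 + 1/2*a_s_4 + 0*a_s_5
  a_s_4 = 1/4*a_s_1 + 1/10*a_s_2 + 9/20*a_s_3 + 1/20*a_s_4 + 3/20*a_s_5

Substituting a_s_1 = 1 and a_s_5 = 0, rearrange to (I - Q) a = r where r[i] = P(i -> s_1):
  [19/20, -1/10, -7/20] . (a_s_2, a_s_3, a_s_4) = 1/20
  [-1/4, 17/20, -1/2] . (a_s_2, a_s_3, a_s_4) = 1/10
  [-1/10, -9/20, 19/20] . (a_s_2, a_s_3, a_s_4) = 1/4

Solving yields:
  a_s_2 = 565/1822
  a_s_3 = 967/1822
  a_s_4 = 997/1822

Starting state is s_3, so the absorption probability is a_s_3 = 967/1822.

Answer: 967/1822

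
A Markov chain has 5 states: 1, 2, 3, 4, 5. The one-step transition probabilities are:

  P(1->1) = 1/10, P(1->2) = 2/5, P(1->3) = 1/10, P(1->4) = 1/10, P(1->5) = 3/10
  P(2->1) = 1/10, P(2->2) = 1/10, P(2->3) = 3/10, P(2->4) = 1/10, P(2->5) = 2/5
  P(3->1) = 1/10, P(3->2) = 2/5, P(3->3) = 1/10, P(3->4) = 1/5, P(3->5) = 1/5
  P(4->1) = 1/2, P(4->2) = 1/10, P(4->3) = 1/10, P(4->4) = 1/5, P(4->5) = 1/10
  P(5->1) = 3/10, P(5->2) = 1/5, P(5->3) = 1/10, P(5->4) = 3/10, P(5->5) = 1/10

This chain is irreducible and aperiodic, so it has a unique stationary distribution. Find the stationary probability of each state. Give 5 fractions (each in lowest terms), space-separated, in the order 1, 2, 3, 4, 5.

Answer: 1605/7408 429/1852 271/1852 659/3704 1685/7408

Derivation:
The stationary distribution satisfies pi = pi * P, i.e.:
  pi_1 = 1/10*pi_1 + 1/10*pi_2 + 1/10*pi_3 + 1/2*pi_4 + 3/10*pi_5
  pi_2 = 2/5*pi_1 + 1/10*pi_2 + 2/5*pi_3 + 1/10*pi_4 + 1/5*pi_5
  pi_3 = 1/10*pi_1 + 3/10*pi_2 + 1/10*pi_3 + 1/10*pi_4 + 1/10*pi_5
  pi_4 = 1/10*pi_1 + 1/10*pi_2 + 1/5*pi_3 + 1/5*pi_4 + 3/10*pi_5
  pi_5 = 3/10*pi_1 + 2/5*pi_2 + 1/5*pi_3 + 1/10*pi_4 + 1/10*pi_5
with normalization: pi_1 + pi_2 + pi_3 + pi_4 + pi_5 = 1.

Using the first 4 balance equations plus normalization, the linear system A*pi = b is:
  [-9/10, 1/10, 1/10, 1/2, 3/10] . pi = 0
  [2/5, -9/10, 2/5, 1/10, 1/5] . pi = 0
  [1/10, 3/10, -9/10, 1/10, 1/10] . pi = 0
  [1/10, 1/10, 1/5, -4/5, 3/10] . pi = 0
  [1, 1, 1, 1, 1] . pi = 1

Solving yields:
  pi_1 = 1605/7408
  pi_2 = 429/1852
  pi_3 = 271/1852
  pi_4 = 659/3704
  pi_5 = 1685/7408

Verification (pi * P):
  1605/7408*1/10 + 429/1852*1/10 + 271/1852*1/10 + 659/3704*1/2 + 1685/7408*3/10 = 1605/7408 = pi_1  (ok)
  1605/7408*2/5 + 429/1852*1/10 + 271/1852*2/5 + 659/3704*1/10 + 1685/7408*1/5 = 429/1852 = pi_2  (ok)
  1605/7408*1/10 + 429/1852*3/10 + 271/1852*1/10 + 659/3704*1/10 + 1685/7408*1/10 = 271/1852 = pi_3  (ok)
  1605/7408*1/10 + 429/1852*1/10 + 271/1852*1/5 + 659/3704*1/5 + 1685/7408*3/10 = 659/3704 = pi_4  (ok)
  1605/7408*3/10 + 429/1852*2/5 + 271/1852*1/5 + 659/3704*1/10 + 1685/7408*1/10 = 1685/7408 = pi_5  (ok)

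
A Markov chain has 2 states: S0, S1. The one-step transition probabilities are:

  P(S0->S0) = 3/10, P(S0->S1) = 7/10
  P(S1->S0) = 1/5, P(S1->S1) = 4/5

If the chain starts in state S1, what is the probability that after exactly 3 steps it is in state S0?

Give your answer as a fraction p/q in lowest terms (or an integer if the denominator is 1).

Answer: 111/500

Derivation:
Computing P^3 by repeated multiplication:
P^1 =
  S0: [3/10, 7/10]
  S1: [1/5, 4/5]
P^2 =
  S0: [23/100, 77/100]
  S1: [11/50, 39/50]
P^3 =
  S0: [223/1000, 777/1000]
  S1: [111/500, 389/500]

(P^3)[S1 -> S0] = 111/500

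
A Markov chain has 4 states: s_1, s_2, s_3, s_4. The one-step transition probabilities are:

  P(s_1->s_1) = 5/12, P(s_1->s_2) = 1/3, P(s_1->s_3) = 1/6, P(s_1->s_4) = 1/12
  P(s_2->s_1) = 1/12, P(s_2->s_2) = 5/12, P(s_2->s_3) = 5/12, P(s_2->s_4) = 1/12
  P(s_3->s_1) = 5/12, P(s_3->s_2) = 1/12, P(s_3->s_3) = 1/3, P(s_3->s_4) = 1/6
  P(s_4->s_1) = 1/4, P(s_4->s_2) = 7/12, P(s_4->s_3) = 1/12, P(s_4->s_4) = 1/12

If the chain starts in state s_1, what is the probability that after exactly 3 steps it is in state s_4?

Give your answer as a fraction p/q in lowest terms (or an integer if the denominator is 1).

Computing P^3 by repeated multiplication:
P^1 =
  s_1: [5/12, 1/3, 1/6, 1/12]
  s_2: [1/12, 5/12, 5/12, 1/12]
  s_3: [5/12, 1/12, 1/3, 1/6]
  s_4: [1/4, 7/12, 1/12, 1/12]
P^2 =
  s_1: [7/24, 49/144, 13/48, 7/72]
  s_2: [19/72, 41/144, 1/3, 17/144]
  s_3: [13/36, 43/144, 11/48, 1/9]
  s_4: [5/24, 55/144, 23/72, 13/144]
P^3 =
  s_1: [31/108, 275/864, 499/1728, 61/576]
  s_2: [29/96, 131/432, 245/864, 1/9]
  s_3: [43/144, 71/216, 467/1728, 59/576]
  s_4: [79/288, 133/432, 133/432, 95/864]

(P^3)[s_1 -> s_4] = 61/576

Answer: 61/576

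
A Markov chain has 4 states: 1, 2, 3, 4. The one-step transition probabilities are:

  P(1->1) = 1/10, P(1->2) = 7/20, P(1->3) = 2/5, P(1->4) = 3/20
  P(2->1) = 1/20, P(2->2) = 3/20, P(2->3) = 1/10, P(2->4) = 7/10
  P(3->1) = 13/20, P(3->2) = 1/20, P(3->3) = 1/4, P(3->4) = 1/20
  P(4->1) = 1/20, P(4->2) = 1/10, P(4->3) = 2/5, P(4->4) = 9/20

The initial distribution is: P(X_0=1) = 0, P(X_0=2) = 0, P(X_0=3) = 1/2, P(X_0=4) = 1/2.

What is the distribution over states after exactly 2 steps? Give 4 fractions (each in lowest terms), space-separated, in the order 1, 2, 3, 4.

Propagating the distribution step by step (d_{t+1} = d_t * P):
d_0 = (1=0, 2=0, 3=1/2, 4=1/2)
  d_1[1] = 0*1/10 + 0*1/20 + 1/2*13/20 + 1/2*1/20 = 7/20
  d_1[2] = 0*7/20 + 0*3/20 + 1/2*1/20 + 1/2*1/10 = 3/40
  d_1[3] = 0*2/5 + 0*1/10 + 1/2*1/4 + 1/2*2/5 = 13/40
  d_1[4] = 0*3/20 + 0*7/10 + 1/2*1/20 + 1/2*9/20 = 1/4
d_1 = (1=7/20, 2=3/40, 3=13/40, 4=1/4)
  d_2[1] = 7/20*1/10 + 3/40*1/20 + 13/40*13/20 + 1/4*1/20 = 21/80
  d_2[2] = 7/20*7/20 + 3/40*3/20 + 13/40*1/20 + 1/4*1/10 = 7/40
  d_2[3] = 7/20*2/5 + 3/40*1/10 + 13/40*1/4 + 1/4*2/5 = 263/800
  d_2[4] = 7/20*3/20 + 3/40*7/10 + 13/40*1/20 + 1/4*9/20 = 187/800
d_2 = (1=21/80, 2=7/40, 3=263/800, 4=187/800)

Answer: 21/80 7/40 263/800 187/800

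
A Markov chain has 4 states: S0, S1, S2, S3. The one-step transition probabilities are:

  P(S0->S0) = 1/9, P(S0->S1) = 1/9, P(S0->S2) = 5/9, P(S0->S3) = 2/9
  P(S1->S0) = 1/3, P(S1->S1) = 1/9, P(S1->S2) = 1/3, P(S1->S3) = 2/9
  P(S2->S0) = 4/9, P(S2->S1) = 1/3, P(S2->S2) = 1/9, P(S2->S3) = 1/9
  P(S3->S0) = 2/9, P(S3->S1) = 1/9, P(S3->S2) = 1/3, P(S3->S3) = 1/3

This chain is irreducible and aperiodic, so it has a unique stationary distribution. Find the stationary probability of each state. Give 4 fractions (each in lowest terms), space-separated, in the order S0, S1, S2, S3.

Answer: 269/950 87/475 154/475 199/950

Derivation:
The stationary distribution satisfies pi = pi * P, i.e.:
  pi_S0 = 1/9*pi_S0 + 1/3*pi_S1 + 4/9*pi_S2 + 2/9*pi_S3
  pi_S1 = 1/9*pi_S0 + 1/9*pi_S1 + 1/3*pi_S2 + 1/9*pi_S3
  pi_S2 = 5/9*pi_S0 + 1/3*pi_S1 + 1/9*pi_S2 + 1/3*pi_S3
  pi_S3 = 2/9*pi_S0 + 2/9*pi_S1 + 1/9*pi_S2 + 1/3*pi_S3
with normalization: pi_S0 + pi_S1 + pi_S2 + pi_S3 = 1.

Using the first 3 balance equations plus normalization, the linear system A*pi = b is:
  [-8/9, 1/3, 4/9, 2/9] . pi = 0
  [1/9, -8/9, 1/3, 1/9] . pi = 0
  [5/9, 1/3, -8/9, 1/3] . pi = 0
  [1, 1, 1, 1] . pi = 1

Solving yields:
  pi_S0 = 269/950
  pi_S1 = 87/475
  pi_S2 = 154/475
  pi_S3 = 199/950

Verification (pi * P):
  269/950*1/9 + 87/475*1/3 + 154/475*4/9 + 199/950*2/9 = 269/950 = pi_S0  (ok)
  269/950*1/9 + 87/475*1/9 + 154/475*1/3 + 199/950*1/9 = 87/475 = pi_S1  (ok)
  269/950*5/9 + 87/475*1/3 + 154/475*1/9 + 199/950*1/3 = 154/475 = pi_S2  (ok)
  269/950*2/9 + 87/475*2/9 + 154/475*1/9 + 199/950*1/3 = 199/950 = pi_S3  (ok)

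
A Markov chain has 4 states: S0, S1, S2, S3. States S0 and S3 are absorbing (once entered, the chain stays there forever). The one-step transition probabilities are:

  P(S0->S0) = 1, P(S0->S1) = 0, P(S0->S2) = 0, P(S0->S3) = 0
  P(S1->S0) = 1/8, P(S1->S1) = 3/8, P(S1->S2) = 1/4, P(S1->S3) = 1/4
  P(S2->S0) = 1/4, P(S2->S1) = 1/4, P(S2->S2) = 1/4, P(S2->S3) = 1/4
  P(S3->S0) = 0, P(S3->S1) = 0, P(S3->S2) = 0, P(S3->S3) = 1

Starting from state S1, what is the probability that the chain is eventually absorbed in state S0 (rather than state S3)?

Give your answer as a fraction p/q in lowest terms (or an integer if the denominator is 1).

Let a_i = P(absorbed in S0 | start in state i).
Boundary conditions: a_S0 = 1, a_S3 = 0.
For each transient state i, a_i = sum_j P(i->j) * a_j:
  a_S1 = 1/8*a_S0 + 3/8*a_S1 + 1/4*a_S2 + 1/4*a_S3
  a_S2 = 1/4*a_S0 + 1/4*a_S1 + 1/4*a_S2 + 1/4*a_S3

Substituting a_S0 = 1 and a_S3 = 0, rearrange to (I - Q) a = r where r[i] = P(i -> S0):
  [5/8, -1/4] . (a_S1, a_S2) = 1/8
  [-1/4, 3/4] . (a_S1, a_S2) = 1/4

Solving yields:
  a_S1 = 5/13
  a_S2 = 6/13

Starting state is S1, so the absorption probability is a_S1 = 5/13.

Answer: 5/13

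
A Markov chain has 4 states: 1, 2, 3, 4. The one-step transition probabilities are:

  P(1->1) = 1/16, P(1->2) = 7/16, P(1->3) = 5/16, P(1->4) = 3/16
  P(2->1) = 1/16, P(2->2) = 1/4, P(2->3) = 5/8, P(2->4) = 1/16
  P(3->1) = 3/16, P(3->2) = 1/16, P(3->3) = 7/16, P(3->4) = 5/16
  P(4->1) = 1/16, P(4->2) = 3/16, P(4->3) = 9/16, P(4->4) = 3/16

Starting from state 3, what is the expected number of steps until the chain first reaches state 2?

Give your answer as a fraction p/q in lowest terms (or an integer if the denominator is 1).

Let h_i = expected steps to first reach 2 from state i.
Boundary: h_2 = 0.
First-step equations for the other states:
  h_1 = 1 + 1/16*h_1 + 7/16*h_2 + 5/16*h_3 + 3/16*h_4
  h_3 = 1 + 3/16*h_1 + 1/16*h_2 + 7/16*h_3 + 5/16*h_4
  h_4 = 1 + 1/16*h_1 + 3/16*h_2 + 9/16*h_3 + 3/16*h_4

Substituting h_2 = 0 and rearranging gives the linear system (I - Q) h = 1:
  [15/16, -5/16, -3/16] . (h_1, h_3, h_4) = 1
  [-3/16, 9/16, -5/16] . (h_1, h_3, h_4) = 1
  [-1/16, -9/16, 13/16] . (h_1, h_3, h_4) = 1

Solving yields:
  h_1 = 216/47
  h_3 = 320/47
  h_4 = 296/47

Starting state is 3, so the expected hitting time is h_3 = 320/47.

Answer: 320/47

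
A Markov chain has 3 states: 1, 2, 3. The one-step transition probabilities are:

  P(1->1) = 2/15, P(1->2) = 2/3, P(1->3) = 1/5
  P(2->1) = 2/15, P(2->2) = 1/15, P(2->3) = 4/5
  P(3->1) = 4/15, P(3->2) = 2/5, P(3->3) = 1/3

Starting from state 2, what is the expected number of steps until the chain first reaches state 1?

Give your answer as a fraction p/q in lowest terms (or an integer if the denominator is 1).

Let h_i = expected steps to first reach 1 from state i.
Boundary: h_1 = 0.
First-step equations for the other states:
  h_2 = 1 + 2/15*h_1 + 1/15*h_2 + 4/5*h_3
  h_3 = 1 + 4/15*h_1 + 2/5*h_2 + 1/3*h_3

Substituting h_1 = 0 and rearranging gives the linear system (I - Q) h = 1:
  [14/15, -4/5] . (h_2, h_3) = 1
  [-2/5, 2/3] . (h_2, h_3) = 1

Solving yields:
  h_2 = 165/34
  h_3 = 75/17

Starting state is 2, so the expected hitting time is h_2 = 165/34.

Answer: 165/34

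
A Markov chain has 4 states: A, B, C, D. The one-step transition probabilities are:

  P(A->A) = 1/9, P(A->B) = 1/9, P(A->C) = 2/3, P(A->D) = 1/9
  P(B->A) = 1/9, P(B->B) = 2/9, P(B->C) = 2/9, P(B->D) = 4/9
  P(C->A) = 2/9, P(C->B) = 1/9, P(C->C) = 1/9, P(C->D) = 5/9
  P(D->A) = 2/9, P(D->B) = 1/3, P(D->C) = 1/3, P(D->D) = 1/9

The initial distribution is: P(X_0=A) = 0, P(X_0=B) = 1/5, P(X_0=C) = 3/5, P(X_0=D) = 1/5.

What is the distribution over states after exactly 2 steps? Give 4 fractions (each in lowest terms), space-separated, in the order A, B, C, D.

Answer: 73/405 31/135 46/135 101/405

Derivation:
Propagating the distribution step by step (d_{t+1} = d_t * P):
d_0 = (A=0, B=1/5, C=3/5, D=1/5)
  d_1[A] = 0*1/9 + 1/5*1/9 + 3/5*2/9 + 1/5*2/9 = 1/5
  d_1[B] = 0*1/9 + 1/5*2/9 + 3/5*1/9 + 1/5*1/3 = 8/45
  d_1[C] = 0*2/3 + 1/5*2/9 + 3/5*1/9 + 1/5*1/3 = 8/45
  d_1[D] = 0*1/9 + 1/5*4/9 + 3/5*5/9 + 1/5*1/9 = 4/9
d_1 = (A=1/5, B=8/45, C=8/45, D=4/9)
  d_2[A] = 1/5*1/9 + 8/45*1/9 + 8/45*2/9 + 4/9*2/9 = 73/405
  d_2[B] = 1/5*1/9 + 8/45*2/9 + 8/45*1/9 + 4/9*1/3 = 31/135
  d_2[C] = 1/5*2/3 + 8/45*2/9 + 8/45*1/9 + 4/9*1/3 = 46/135
  d_2[D] = 1/5*1/9 + 8/45*4/9 + 8/45*5/9 + 4/9*1/9 = 101/405
d_2 = (A=73/405, B=31/135, C=46/135, D=101/405)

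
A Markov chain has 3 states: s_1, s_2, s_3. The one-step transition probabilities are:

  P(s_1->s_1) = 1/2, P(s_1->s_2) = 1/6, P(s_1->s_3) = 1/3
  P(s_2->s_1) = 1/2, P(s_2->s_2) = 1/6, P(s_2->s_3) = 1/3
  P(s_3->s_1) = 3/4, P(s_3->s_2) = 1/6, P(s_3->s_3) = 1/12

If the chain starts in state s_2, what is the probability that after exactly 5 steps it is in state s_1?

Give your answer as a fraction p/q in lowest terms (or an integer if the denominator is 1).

Answer: 145/256

Derivation:
Computing P^5 by repeated multiplication:
P^1 =
  s_1: [1/2, 1/6, 1/3]
  s_2: [1/2, 1/6, 1/3]
  s_3: [3/4, 1/6, 1/12]
P^2 =
  s_1: [7/12, 1/6, 1/4]
  s_2: [7/12, 1/6, 1/4]
  s_3: [25/48, 1/6, 5/16]
P^3 =
  s_1: [9/16, 1/6, 13/48]
  s_2: [9/16, 1/6, 13/48]
  s_3: [37/64, 1/6, 49/192]
P^4 =
  s_1: [109/192, 1/6, 17/64]
  s_2: [109/192, 1/6, 17/64]
  s_3: [433/768, 1/6, 69/256]
P^5 =
  s_1: [145/256, 1/6, 205/768]
  s_2: [145/256, 1/6, 205/768]
  s_3: [581/1024, 1/6, 817/3072]

(P^5)[s_2 -> s_1] = 145/256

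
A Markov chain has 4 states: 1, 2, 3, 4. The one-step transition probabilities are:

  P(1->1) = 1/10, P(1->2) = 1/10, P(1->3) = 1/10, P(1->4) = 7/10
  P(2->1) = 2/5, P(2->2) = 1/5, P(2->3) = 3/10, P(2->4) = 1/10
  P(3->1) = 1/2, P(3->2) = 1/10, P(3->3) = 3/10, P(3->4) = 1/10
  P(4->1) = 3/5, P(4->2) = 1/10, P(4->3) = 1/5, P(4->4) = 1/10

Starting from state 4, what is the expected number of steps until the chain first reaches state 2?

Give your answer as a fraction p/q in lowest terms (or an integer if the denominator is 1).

Answer: 10

Derivation:
Let h_i = expected steps to first reach 2 from state i.
Boundary: h_2 = 0.
First-step equations for the other states:
  h_1 = 1 + 1/10*h_1 + 1/10*h_2 + 1/10*h_3 + 7/10*h_4
  h_3 = 1 + 1/2*h_1 + 1/10*h_2 + 3/10*h_3 + 1/10*h_4
  h_4 = 1 + 3/5*h_1 + 1/10*h_2 + 1/5*h_3 + 1/10*h_4

Substituting h_2 = 0 and rearranging gives the linear system (I - Q) h = 1:
  [9/10, -1/10, -7/10] . (h_1, h_3, h_4) = 1
  [-1/2, 7/10, -1/10] . (h_1, h_3, h_4) = 1
  [-3/5, -1/5, 9/10] . (h_1, h_3, h_4) = 1

Solving yields:
  h_1 = 10
  h_3 = 10
  h_4 = 10

Starting state is 4, so the expected hitting time is h_4 = 10.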